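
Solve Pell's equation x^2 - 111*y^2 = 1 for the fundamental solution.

(x, y) = (295, 28)

First expand sqrt(111) as a continued fraction. With x_i = (sqrt(111) + m_i)/d_i and (m_0, d_0) = (0, 1): a_0 = floor(sqrt(111)) = 10, since 10^2 = 100 <= 111 < 121 = 11^2.
Iterate m_{i+1} = d_i*a_i - m_i, d_{i+1} = (111 - m_{i+1}^2)/d_i, a_{i+1} = floor((a_0 + m_{i+1})/d_{i+1}):
  m_1 = 1*10 - 0 = 10, d_1 = (111 - 10^2)/1 = 11/1 = 11, a_1 = floor((10 + 10)/11) = 1.
  m_2 = 11*1 - 10 = 1, d_2 = (111 - 1^2)/11 = 110/11 = 10, a_2 = floor((10 + 1)/10) = 1.
  m_3 = 10*1 - 1 = 9, d_3 = (111 - 9^2)/10 = 30/10 = 3, a_3 = floor((10 + 9)/3) = 6.
  m_4 = 3*6 - 9 = 9, d_4 = (111 - 9^2)/3 = 30/3 = 10, a_4 = floor((10 + 9)/10) = 1.
  m_5 = 10*1 - 9 = 1, d_5 = (111 - 1^2)/10 = 110/10 = 11, a_5 = floor((10 + 1)/11) = 1.
  m_6 = 11*1 - 1 = 10, d_6 = (111 - 10^2)/11 = 11/11 = 1, a_6 = floor((10 + 10)/1) = 20.
  m_7 = 1*20 - 10 = 10, d_7 = (111 - 10^2)/1 = 11/1 = 11: (m_7, d_7) = (m_1, d_1) = (10, 11), so from here the quotients repeat a_1, ..., a_6; the period length is 6.
So sqrt(111) = [10; (1, 1, 6, 1, 1, 20)] with period length k = 6.
k is even, so the fundamental solution of x^2 - 111y^2 = 1 is (p_{k-1}, q_{k-1}) = (p_5, q_5); compute convergents through index 5.
Convergents (p_i = a_i*p_{i-1} + p_{i-2}, q_i = a_i*q_{i-1} + q_{i-2} with p_{-2}=0, p_{-1}=1, q_{-2}=1, q_{-1}=0):
  i=0: a_0=10, p_0 = 10*1 + 0 = 10, q_0 = 10*0 + 1 = 1.
  i=1: a_1=1, p_1 = 1*10 + 1 = 11, q_1 = 1*1 + 0 = 1.
  i=2: a_2=1, p_2 = 1*11 + 10 = 21, q_2 = 1*1 + 1 = 2.
  i=3: a_3=6, p_3 = 6*21 + 11 = 137, q_3 = 6*2 + 1 = 13.
  i=4: a_4=1, p_4 = 1*137 + 21 = 158, q_4 = 1*13 + 2 = 15.
  i=5: a_5=1, p_5 = 1*158 + 137 = 295, q_5 = 1*15 + 13 = 28.
Check: 295^2 - 111*28^2 = 87025 - 87024 = 1, so (x, y) = (295, 28) solves the equation, and by the theorem it is the least positive solution.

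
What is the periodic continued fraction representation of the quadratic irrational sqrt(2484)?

Write x_i = (sqrt(2484) + m_i)/d_i with (m_0, d_0) = (0, 1). a_0 = floor(sqrt(2484)) = 49, since 49^2 = 2401 <= 2484 < 2500 = 50^2.
Iterate m_{i+1} = d_i*a_i - m_i, d_{i+1} = (2484 - m_{i+1}^2)/d_i, a_{i+1} = floor((a_0 + m_{i+1})/d_{i+1}):
  m_1 = 1*49 - 0 = 49, d_1 = (2484 - 49^2)/1 = 83/1 = 83, a_1 = floor((49 + 49)/83) = 1.
  m_2 = 83*1 - 49 = 34, d_2 = (2484 - 34^2)/83 = 1328/83 = 16, a_2 = floor((49 + 34)/16) = 5.
  m_3 = 16*5 - 34 = 46, d_3 = (2484 - 46^2)/16 = 368/16 = 23, a_3 = floor((49 + 46)/23) = 4.
  m_4 = 23*4 - 46 = 46, d_4 = (2484 - 46^2)/23 = 368/23 = 16, a_4 = floor((49 + 46)/16) = 5.
  m_5 = 16*5 - 46 = 34, d_5 = (2484 - 34^2)/16 = 1328/16 = 83, a_5 = floor((49 + 34)/83) = 1.
  m_6 = 83*1 - 34 = 49, d_6 = (2484 - 49^2)/83 = 83/83 = 1, a_6 = floor((49 + 49)/1) = 98.
  m_7 = 1*98 - 49 = 49, d_7 = (2484 - 49^2)/1 = 83/1 = 83: (m_7, d_7) = (m_1, d_1) = (49, 83), so from here the quotients repeat a_1, ..., a_6; the period length is 6.
Hence the expansion of sqrt(2484) is a_0 = 49 followed by the repeating block 1, 5, 4, 5, 1, 98 (period 6).

[49; (1, 5, 4, 5, 1, 98)]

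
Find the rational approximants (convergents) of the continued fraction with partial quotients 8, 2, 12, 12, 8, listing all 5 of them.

Using the convergent recurrence p_i = a_i*p_{i-1} + p_{i-2}, q_i = a_i*q_{i-1} + q_{i-2} with p_{-2}=0, p_{-1}=1, q_{-2}=1, q_{-1}=0:
  i=0: a_0=8, p_0 = 8*1 + 0 = 8, q_0 = 8*0 + 1 = 1.
  i=1: a_1=2, p_1 = 2*8 + 1 = 17, q_1 = 2*1 + 0 = 2.
  i=2: a_2=12, p_2 = 12*17 + 8 = 212, q_2 = 12*2 + 1 = 25.
  i=3: a_3=12, p_3 = 12*212 + 17 = 2561, q_3 = 12*25 + 2 = 302.
  i=4: a_4=8, p_4 = 8*2561 + 212 = 20700, q_4 = 8*302 + 25 = 2441.

8/1, 17/2, 212/25, 2561/302, 20700/2441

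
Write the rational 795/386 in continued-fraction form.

[2; 16, 1, 3, 1, 1, 2]

Run the Euclidean algorithm on 795 and 386; the successive quotients are the partial quotients a_0, a_1, ... (each step inverts the fractional part left over by the previous one):
  795 = 2*386 + 23, so a_0 = 2.
  386 = 16*23 + 18, so a_1 = 16.
  23 = 1*18 + 5, so a_2 = 1.
  18 = 3*5 + 3, so a_3 = 3.
  5 = 1*3 + 2, so a_4 = 1.
  3 = 1*2 + 1, so a_5 = 1.
  2 = 2*1 + 0, so a_6 = 2.
The remainder reaches 0 after 7 divisions, so the expansion has 7 partial quotients, read off in order.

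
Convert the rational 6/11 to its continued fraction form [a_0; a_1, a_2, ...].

Run the Euclidean algorithm on 6 and 11; the successive quotients are the partial quotients a_0, a_1, ... (each step inverts the fractional part left over by the previous one):
  6 = 0*11 + 6, so a_0 = 0.
  11 = 1*6 + 5, so a_1 = 1.
  6 = 1*5 + 1, so a_2 = 1.
  5 = 5*1 + 0, so a_3 = 5.
The remainder reaches 0 after 4 divisions, so the expansion has 4 partial quotients, read off in order.

[0; 1, 1, 5]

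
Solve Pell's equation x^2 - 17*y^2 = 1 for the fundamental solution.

First expand sqrt(17) as a continued fraction. With x_i = (sqrt(17) + m_i)/d_i and (m_0, d_0) = (0, 1): a_0 = floor(sqrt(17)) = 4, since 4^2 = 16 <= 17 < 25 = 5^2.
Iterate m_{i+1} = d_i*a_i - m_i, d_{i+1} = (17 - m_{i+1}^2)/d_i, a_{i+1} = floor((a_0 + m_{i+1})/d_{i+1}):
  m_1 = 1*4 - 0 = 4, d_1 = (17 - 4^2)/1 = 1/1 = 1, a_1 = floor((4 + 4)/1) = 8.
  m_2 = 1*8 - 4 = 4, d_2 = (17 - 4^2)/1 = 1/1 = 1: (m_2, d_2) = (m_1, d_1) = (4, 1), so from here the quotient a_1 repeats; the period length is 1.
So sqrt(17) = [4; (8)] with period length k = 1.
k is odd, so (p_{k-1}, q_{k-1}) only solves x^2 - 17y^2 = -1 and the fundamental solution of x^2 - 17y^2 = 1 is (p_{2k-1}, q_{2k-1}) = (p_1, q_1); compute convergents through index 1, running through the period twice.
Convergents (p_i = a_i*p_{i-1} + p_{i-2}, q_i = a_i*q_{i-1} + q_{i-2} with p_{-2}=0, p_{-1}=1, q_{-2}=1, q_{-1}=0):
  i=0: a_0=4, p_0 = 4*1 + 0 = 4, q_0 = 4*0 + 1 = 1.
  i=1: a_1=8, p_1 = 8*4 + 1 = 33, q_1 = 8*1 + 0 = 8.
Indeed p_0^2 - 17*q_0^2 = 16 - 17 = -1, not +1.
Check: 33^2 - 17*8^2 = 1089 - 1088 = 1, so (x, y) = (33, 8) solves the equation, and by the theorem it is the least positive solution.

(x, y) = (33, 8)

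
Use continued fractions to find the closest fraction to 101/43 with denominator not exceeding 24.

Expand x = 101/43 as a continued fraction with the Euclidean algorithm:
  101 = 2*43 + 15, so a_0 = 2.
  43 = 2*15 + 13, so a_1 = 2.
  15 = 1*13 + 2, so a_2 = 1.
  13 = 6*2 + 1, so a_3 = 6.
  2 = 2*1 + 0, so a_4 = 2.
so x = [2; 2, 1, 6, 2].
Convergents (p_i = a_i*p_{i-1} + p_{i-2}, q_i = a_i*q_{i-1} + q_{i-2} with p_{-2}=0, p_{-1}=1, q_{-2}=1, q_{-1}=0), until the denominator exceeds 24:
  i=0: a_0=2, p_0 = 2*1 + 0 = 2, q_0 = 2*0 + 1 = 1.
  i=1: a_1=2, p_1 = 2*2 + 1 = 5, q_1 = 2*1 + 0 = 2.
  i=2: a_2=1, p_2 = 1*5 + 2 = 7, q_2 = 1*2 + 1 = 3.
  i=3: a_3=6, p_3 = 6*7 + 5 = 47, q_3 = 6*3 + 2 = 20.
  i=4: a_4=2, p_4 = 2*47 + 7 = 101, q_4 = 2*20 + 3 = 43.
q_4 = 43 > 24, so the last convergent with denominator <= 24 is p_3/q_3 = 47/20.
The closest fraction with denominator <= 24 is either p_3/q_3 or the intermediate fraction (k*p_3 + p_2)/(k*q_3 + q_2) with the largest k >= 1 whose denominator stays <= 24; these approach x as k grows, and every other convergent or intermediate fraction in range is farther away.
Largest k: floor((24 - q_2)/q_3) = floor((24 - 3)/20) = 1.
That gives (1*47 + 7)/(1*20 + 3) = 54/23.
Compare the errors: |x - 47/20| = |101*20 - 47*43|/(43*20) = 1/860, and |x - 54/23| = |101*23 - 54*43|/(43*23) = 1/989.
Cross-multiplying, 1*860 = 860 < 989 = 1*989, so 1/989 is smaller: the intermediate fraction 54/23 is closer to x than 47/20.

54/23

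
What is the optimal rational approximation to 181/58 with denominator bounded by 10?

Expand x = 181/58 as a continued fraction with the Euclidean algorithm:
  181 = 3*58 + 7, so a_0 = 3.
  58 = 8*7 + 2, so a_1 = 8.
  7 = 3*2 + 1, so a_2 = 3.
  2 = 2*1 + 0, so a_3 = 2.
so x = [3; 8, 3, 2].
Convergents (p_i = a_i*p_{i-1} + p_{i-2}, q_i = a_i*q_{i-1} + q_{i-2} with p_{-2}=0, p_{-1}=1, q_{-2}=1, q_{-1}=0), until the denominator exceeds 10:
  i=0: a_0=3, p_0 = 3*1 + 0 = 3, q_0 = 3*0 + 1 = 1.
  i=1: a_1=8, p_1 = 8*3 + 1 = 25, q_1 = 8*1 + 0 = 8.
  i=2: a_2=3, p_2 = 3*25 + 3 = 78, q_2 = 3*8 + 1 = 25.
q_2 = 25 > 10, so the last convergent with denominator <= 10 is p_1/q_1 = 25/8.
The closest fraction with denominator <= 10 is either p_1/q_1 or the intermediate fraction (k*p_1 + p_0)/(k*q_1 + q_0) with the largest k >= 1 whose denominator stays <= 10; these approach x as k grows, and every other convergent or intermediate fraction in range is farther away.
Largest k: floor((10 - q_0)/q_1) = floor((10 - 1)/8) = 1.
That gives (1*25 + 3)/(1*8 + 1) = 28/9.
Compare the errors: |x - 25/8| = |181*8 - 25*58|/(58*8) = 2/464, and |x - 28/9| = |181*9 - 28*58|/(58*9) = 5/522.
Cross-multiplying, 2*522 = 1044 < 2320 = 5*464, so 2/464 is smaller: the convergent 25/8 is closer to x than 28/9.

25/8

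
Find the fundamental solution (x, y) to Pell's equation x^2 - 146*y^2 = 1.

(x, y) = (145, 12)

First expand sqrt(146) as a continued fraction. With x_i = (sqrt(146) + m_i)/d_i and (m_0, d_0) = (0, 1): a_0 = floor(sqrt(146)) = 12, since 12^2 = 144 <= 146 < 169 = 13^2.
Iterate m_{i+1} = d_i*a_i - m_i, d_{i+1} = (146 - m_{i+1}^2)/d_i, a_{i+1} = floor((a_0 + m_{i+1})/d_{i+1}):
  m_1 = 1*12 - 0 = 12, d_1 = (146 - 12^2)/1 = 2/1 = 2, a_1 = floor((12 + 12)/2) = 12.
  m_2 = 2*12 - 12 = 12, d_2 = (146 - 12^2)/2 = 2/2 = 1, a_2 = floor((12 + 12)/1) = 24.
  m_3 = 1*24 - 12 = 12, d_3 = (146 - 12^2)/1 = 2/1 = 2: (m_3, d_3) = (m_1, d_1) = (12, 2), so from here the quotients repeat a_1, a_2; the period length is 2.
So sqrt(146) = [12; (12, 24)] with period length k = 2.
k is even, so the fundamental solution of x^2 - 146y^2 = 1 is (p_{k-1}, q_{k-1}) = (p_1, q_1); compute convergents through index 1.
Convergents (p_i = a_i*p_{i-1} + p_{i-2}, q_i = a_i*q_{i-1} + q_{i-2} with p_{-2}=0, p_{-1}=1, q_{-2}=1, q_{-1}=0):
  i=0: a_0=12, p_0 = 12*1 + 0 = 12, q_0 = 12*0 + 1 = 1.
  i=1: a_1=12, p_1 = 12*12 + 1 = 145, q_1 = 12*1 + 0 = 12.
Check: 145^2 - 146*12^2 = 21025 - 21024 = 1, so (x, y) = (145, 12) solves the equation, and by the theorem it is the least positive solution.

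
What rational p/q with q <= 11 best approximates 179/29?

37/6

Expand x = 179/29 as a continued fraction with the Euclidean algorithm:
  179 = 6*29 + 5, so a_0 = 6.
  29 = 5*5 + 4, so a_1 = 5.
  5 = 1*4 + 1, so a_2 = 1.
  4 = 4*1 + 0, so a_3 = 4.
so x = [6; 5, 1, 4].
Convergents (p_i = a_i*p_{i-1} + p_{i-2}, q_i = a_i*q_{i-1} + q_{i-2} with p_{-2}=0, p_{-1}=1, q_{-2}=1, q_{-1}=0), until the denominator exceeds 11:
  i=0: a_0=6, p_0 = 6*1 + 0 = 6, q_0 = 6*0 + 1 = 1.
  i=1: a_1=5, p_1 = 5*6 + 1 = 31, q_1 = 5*1 + 0 = 5.
  i=2: a_2=1, p_2 = 1*31 + 6 = 37, q_2 = 1*5 + 1 = 6.
  i=3: a_3=4, p_3 = 4*37 + 31 = 179, q_3 = 4*6 + 5 = 29.
q_3 = 29 > 11, so the last convergent with denominator <= 11 is p_2/q_2 = 37/6.
The closest fraction with denominator <= 11 is either p_2/q_2 or the intermediate fraction (k*p_2 + p_1)/(k*q_2 + q_1) with the largest k >= 1 whose denominator stays <= 11; these approach x as k grows, and every other convergent or intermediate fraction in range is farther away.
Largest k: floor((11 - q_1)/q_2) = floor((11 - 5)/6) = 1.
That gives (1*37 + 31)/(1*6 + 5) = 68/11.
Compare the errors: |x - 37/6| = |179*6 - 37*29|/(29*6) = 1/174, and |x - 68/11| = |179*11 - 68*29|/(29*11) = 3/319.
Cross-multiplying, 1*319 = 319 < 522 = 3*174, so 1/174 is smaller: the convergent 37/6 is closer to x than 68/11.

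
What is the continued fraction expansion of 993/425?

[2; 2, 1, 34, 1, 3]

Run the Euclidean algorithm on 993 and 425; the successive quotients are the partial quotients a_0, a_1, ... (each step inverts the fractional part left over by the previous one):
  993 = 2*425 + 143, so a_0 = 2.
  425 = 2*143 + 139, so a_1 = 2.
  143 = 1*139 + 4, so a_2 = 1.
  139 = 34*4 + 3, so a_3 = 34.
  4 = 1*3 + 1, so a_4 = 1.
  3 = 3*1 + 0, so a_5 = 3.
The remainder reaches 0 after 6 divisions, so the expansion has 6 partial quotients, read off in order.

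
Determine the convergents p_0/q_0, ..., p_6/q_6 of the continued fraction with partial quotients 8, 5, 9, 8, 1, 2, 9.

Using the convergent recurrence p_i = a_i*p_{i-1} + p_{i-2}, q_i = a_i*q_{i-1} + q_{i-2} with p_{-2}=0, p_{-1}=1, q_{-2}=1, q_{-1}=0:
  i=0: a_0=8, p_0 = 8*1 + 0 = 8, q_0 = 8*0 + 1 = 1.
  i=1: a_1=5, p_1 = 5*8 + 1 = 41, q_1 = 5*1 + 0 = 5.
  i=2: a_2=9, p_2 = 9*41 + 8 = 377, q_2 = 9*5 + 1 = 46.
  i=3: a_3=8, p_3 = 8*377 + 41 = 3057, q_3 = 8*46 + 5 = 373.
  i=4: a_4=1, p_4 = 1*3057 + 377 = 3434, q_4 = 1*373 + 46 = 419.
  i=5: a_5=2, p_5 = 2*3434 + 3057 = 9925, q_5 = 2*419 + 373 = 1211.
  i=6: a_6=9, p_6 = 9*9925 + 3434 = 92759, q_6 = 9*1211 + 419 = 11318.

8/1, 41/5, 377/46, 3057/373, 3434/419, 9925/1211, 92759/11318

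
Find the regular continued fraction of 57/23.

[2; 2, 11]

Run the Euclidean algorithm on 57 and 23; the successive quotients are the partial quotients a_0, a_1, ... (each step inverts the fractional part left over by the previous one):
  57 = 2*23 + 11, so a_0 = 2.
  23 = 2*11 + 1, so a_1 = 2.
  11 = 11*1 + 0, so a_2 = 11.
The remainder reaches 0 after 3 divisions, so the expansion has 3 partial quotients, read off in order.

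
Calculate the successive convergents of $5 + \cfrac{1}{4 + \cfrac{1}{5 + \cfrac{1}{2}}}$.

Using the convergent recurrence p_i = a_i*p_{i-1} + p_{i-2}, q_i = a_i*q_{i-1} + q_{i-2} with p_{-2}=0, p_{-1}=1, q_{-2}=1, q_{-1}=0:
  i=0: a_0=5, p_0 = 5*1 + 0 = 5, q_0 = 5*0 + 1 = 1.
  i=1: a_1=4, p_1 = 4*5 + 1 = 21, q_1 = 4*1 + 0 = 4.
  i=2: a_2=5, p_2 = 5*21 + 5 = 110, q_2 = 5*4 + 1 = 21.
  i=3: a_3=2, p_3 = 2*110 + 21 = 241, q_3 = 2*21 + 4 = 46.

5/1, 21/4, 110/21, 241/46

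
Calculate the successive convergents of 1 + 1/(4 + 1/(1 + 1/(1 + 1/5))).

1/1, 5/4, 6/5, 11/9, 61/50

Using the convergent recurrence p_i = a_i*p_{i-1} + p_{i-2}, q_i = a_i*q_{i-1} + q_{i-2} with p_{-2}=0, p_{-1}=1, q_{-2}=1, q_{-1}=0:
  i=0: a_0=1, p_0 = 1*1 + 0 = 1, q_0 = 1*0 + 1 = 1.
  i=1: a_1=4, p_1 = 4*1 + 1 = 5, q_1 = 4*1 + 0 = 4.
  i=2: a_2=1, p_2 = 1*5 + 1 = 6, q_2 = 1*4 + 1 = 5.
  i=3: a_3=1, p_3 = 1*6 + 5 = 11, q_3 = 1*5 + 4 = 9.
  i=4: a_4=5, p_4 = 5*11 + 6 = 61, q_4 = 5*9 + 5 = 50.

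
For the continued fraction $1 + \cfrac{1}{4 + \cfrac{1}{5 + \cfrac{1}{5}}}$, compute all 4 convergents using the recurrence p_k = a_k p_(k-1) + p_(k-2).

Using the convergent recurrence p_i = a_i*p_{i-1} + p_{i-2}, q_i = a_i*q_{i-1} + q_{i-2} with p_{-2}=0, p_{-1}=1, q_{-2}=1, q_{-1}=0:
  i=0: a_0=1, p_0 = 1*1 + 0 = 1, q_0 = 1*0 + 1 = 1.
  i=1: a_1=4, p_1 = 4*1 + 1 = 5, q_1 = 4*1 + 0 = 4.
  i=2: a_2=5, p_2 = 5*5 + 1 = 26, q_2 = 5*4 + 1 = 21.
  i=3: a_3=5, p_3 = 5*26 + 5 = 135, q_3 = 5*21 + 4 = 109.

1/1, 5/4, 26/21, 135/109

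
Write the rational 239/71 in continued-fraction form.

Run the Euclidean algorithm on 239 and 71; the successive quotients are the partial quotients a_0, a_1, ... (each step inverts the fractional part left over by the previous one):
  239 = 3*71 + 26, so a_0 = 3.
  71 = 2*26 + 19, so a_1 = 2.
  26 = 1*19 + 7, so a_2 = 1.
  19 = 2*7 + 5, so a_3 = 2.
  7 = 1*5 + 2, so a_4 = 1.
  5 = 2*2 + 1, so a_5 = 2.
  2 = 2*1 + 0, so a_6 = 2.
The remainder reaches 0 after 7 divisions, so the expansion has 7 partial quotients, read off in order.

[3; 2, 1, 2, 1, 2, 2]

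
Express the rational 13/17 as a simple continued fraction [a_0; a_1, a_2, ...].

Run the Euclidean algorithm on 13 and 17; the successive quotients are the partial quotients a_0, a_1, ... (each step inverts the fractional part left over by the previous one):
  13 = 0*17 + 13, so a_0 = 0.
  17 = 1*13 + 4, so a_1 = 1.
  13 = 3*4 + 1, so a_2 = 3.
  4 = 4*1 + 0, so a_3 = 4.
The remainder reaches 0 after 4 divisions, so the expansion has 4 partial quotients, read off in order.

[0; 1, 3, 4]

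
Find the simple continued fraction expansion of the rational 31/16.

[1; 1, 15]

Run the Euclidean algorithm on 31 and 16; the successive quotients are the partial quotients a_0, a_1, ... (each step inverts the fractional part left over by the previous one):
  31 = 1*16 + 15, so a_0 = 1.
  16 = 1*15 + 1, so a_1 = 1.
  15 = 15*1 + 0, so a_2 = 15.
The remainder reaches 0 after 3 divisions, so the expansion has 3 partial quotients, read off in order.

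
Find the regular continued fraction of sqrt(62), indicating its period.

Write x_i = (sqrt(62) + m_i)/d_i with (m_0, d_0) = (0, 1). a_0 = floor(sqrt(62)) = 7, since 7^2 = 49 <= 62 < 64 = 8^2.
Iterate m_{i+1} = d_i*a_i - m_i, d_{i+1} = (62 - m_{i+1}^2)/d_i, a_{i+1} = floor((a_0 + m_{i+1})/d_{i+1}):
  m_1 = 1*7 - 0 = 7, d_1 = (62 - 7^2)/1 = 13/1 = 13, a_1 = floor((7 + 7)/13) = 1.
  m_2 = 13*1 - 7 = 6, d_2 = (62 - 6^2)/13 = 26/13 = 2, a_2 = floor((7 + 6)/2) = 6.
  m_3 = 2*6 - 6 = 6, d_3 = (62 - 6^2)/2 = 26/2 = 13, a_3 = floor((7 + 6)/13) = 1.
  m_4 = 13*1 - 6 = 7, d_4 = (62 - 7^2)/13 = 13/13 = 1, a_4 = floor((7 + 7)/1) = 14.
  m_5 = 1*14 - 7 = 7, d_5 = (62 - 7^2)/1 = 13/1 = 13: (m_5, d_5) = (m_1, d_1) = (7, 13), so from here the quotients repeat a_1, ..., a_4; the period length is 4.
Hence the expansion of sqrt(62) is a_0 = 7 followed by the repeating block 1, 6, 1, 14 (period 4).

[7; (1, 6, 1, 14)]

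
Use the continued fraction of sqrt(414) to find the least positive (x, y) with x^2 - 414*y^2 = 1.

(x, y) = (24335, 1196)

First expand sqrt(414) as a continued fraction. With x_i = (sqrt(414) + m_i)/d_i and (m_0, d_0) = (0, 1): a_0 = floor(sqrt(414)) = 20, since 20^2 = 400 <= 414 < 441 = 21^2.
Iterate m_{i+1} = d_i*a_i - m_i, d_{i+1} = (414 - m_{i+1}^2)/d_i, a_{i+1} = floor((a_0 + m_{i+1})/d_{i+1}):
  m_1 = 1*20 - 0 = 20, d_1 = (414 - 20^2)/1 = 14/1 = 14, a_1 = floor((20 + 20)/14) = 2.
  m_2 = 14*2 - 20 = 8, d_2 = (414 - 8^2)/14 = 350/14 = 25, a_2 = floor((20 + 8)/25) = 1.
  m_3 = 25*1 - 8 = 17, d_3 = (414 - 17^2)/25 = 125/25 = 5, a_3 = floor((20 + 17)/5) = 7.
  m_4 = 5*7 - 17 = 18, d_4 = (414 - 18^2)/5 = 90/5 = 18, a_4 = floor((20 + 18)/18) = 2.
  m_5 = 18*2 - 18 = 18, d_5 = (414 - 18^2)/18 = 90/18 = 5, a_5 = floor((20 + 18)/5) = 7.
  m_6 = 5*7 - 18 = 17, d_6 = (414 - 17^2)/5 = 125/5 = 25, a_6 = floor((20 + 17)/25) = 1.
  m_7 = 25*1 - 17 = 8, d_7 = (414 - 8^2)/25 = 350/25 = 14, a_7 = floor((20 + 8)/14) = 2.
  m_8 = 14*2 - 8 = 20, d_8 = (414 - 20^2)/14 = 14/14 = 1, a_8 = floor((20 + 20)/1) = 40.
  m_9 = 1*40 - 20 = 20, d_9 = (414 - 20^2)/1 = 14/1 = 14: (m_9, d_9) = (m_1, d_1) = (20, 14), so from here the quotients repeat a_1, ..., a_8; the period length is 8.
So sqrt(414) = [20; (2, 1, 7, 2, 7, 1, 2, 40)] with period length k = 8.
k is even, so the fundamental solution of x^2 - 414y^2 = 1 is (p_{k-1}, q_{k-1}) = (p_7, q_7); compute convergents through index 7.
Convergents (p_i = a_i*p_{i-1} + p_{i-2}, q_i = a_i*q_{i-1} + q_{i-2} with p_{-2}=0, p_{-1}=1, q_{-2}=1, q_{-1}=0):
  i=0: a_0=20, p_0 = 20*1 + 0 = 20, q_0 = 20*0 + 1 = 1.
  i=1: a_1=2, p_1 = 2*20 + 1 = 41, q_1 = 2*1 + 0 = 2.
  i=2: a_2=1, p_2 = 1*41 + 20 = 61, q_2 = 1*2 + 1 = 3.
  i=3: a_3=7, p_3 = 7*61 + 41 = 468, q_3 = 7*3 + 2 = 23.
  i=4: a_4=2, p_4 = 2*468 + 61 = 997, q_4 = 2*23 + 3 = 49.
  i=5: a_5=7, p_5 = 7*997 + 468 = 7447, q_5 = 7*49 + 23 = 366.
  i=6: a_6=1, p_6 = 1*7447 + 997 = 8444, q_6 = 1*366 + 49 = 415.
  i=7: a_7=2, p_7 = 2*8444 + 7447 = 24335, q_7 = 2*415 + 366 = 1196.
Check: 24335^2 - 414*1196^2 = 592192225 - 592192224 = 1, so (x, y) = (24335, 1196) solves the equation, and by the theorem it is the least positive solution.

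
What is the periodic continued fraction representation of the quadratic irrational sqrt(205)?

Write x_i = (sqrt(205) + m_i)/d_i with (m_0, d_0) = (0, 1). a_0 = floor(sqrt(205)) = 14, since 14^2 = 196 <= 205 < 225 = 15^2.
Iterate m_{i+1} = d_i*a_i - m_i, d_{i+1} = (205 - m_{i+1}^2)/d_i, a_{i+1} = floor((a_0 + m_{i+1})/d_{i+1}):
  m_1 = 1*14 - 0 = 14, d_1 = (205 - 14^2)/1 = 9/1 = 9, a_1 = floor((14 + 14)/9) = 3.
  m_2 = 9*3 - 14 = 13, d_2 = (205 - 13^2)/9 = 36/9 = 4, a_2 = floor((14 + 13)/4) = 6.
  m_3 = 4*6 - 13 = 11, d_3 = (205 - 11^2)/4 = 84/4 = 21, a_3 = floor((14 + 11)/21) = 1.
  m_4 = 21*1 - 11 = 10, d_4 = (205 - 10^2)/21 = 105/21 = 5, a_4 = floor((14 + 10)/5) = 4.
  m_5 = 5*4 - 10 = 10, d_5 = (205 - 10^2)/5 = 105/5 = 21, a_5 = floor((14 + 10)/21) = 1.
  m_6 = 21*1 - 10 = 11, d_6 = (205 - 11^2)/21 = 84/21 = 4, a_6 = floor((14 + 11)/4) = 6.
  m_7 = 4*6 - 11 = 13, d_7 = (205 - 13^2)/4 = 36/4 = 9, a_7 = floor((14 + 13)/9) = 3.
  m_8 = 9*3 - 13 = 14, d_8 = (205 - 14^2)/9 = 9/9 = 1, a_8 = floor((14 + 14)/1) = 28.
  m_9 = 1*28 - 14 = 14, d_9 = (205 - 14^2)/1 = 9/1 = 9: (m_9, d_9) = (m_1, d_1) = (14, 9), so from here the quotients repeat a_1, ..., a_8; the period length is 8.
Hence the expansion of sqrt(205) is a_0 = 14 followed by the repeating block 3, 6, 1, 4, 1, 6, 3, 28 (period 8).

[14; (3, 6, 1, 4, 1, 6, 3, 28)]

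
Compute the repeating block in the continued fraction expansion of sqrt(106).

[10; (3, 2, 1, 1, 1, 1, 2, 3, 20)]

Write x_i = (sqrt(106) + m_i)/d_i with (m_0, d_0) = (0, 1). a_0 = floor(sqrt(106)) = 10, since 10^2 = 100 <= 106 < 121 = 11^2.
Iterate m_{i+1} = d_i*a_i - m_i, d_{i+1} = (106 - m_{i+1}^2)/d_i, a_{i+1} = floor((a_0 + m_{i+1})/d_{i+1}):
  m_1 = 1*10 - 0 = 10, d_1 = (106 - 10^2)/1 = 6/1 = 6, a_1 = floor((10 + 10)/6) = 3.
  m_2 = 6*3 - 10 = 8, d_2 = (106 - 8^2)/6 = 42/6 = 7, a_2 = floor((10 + 8)/7) = 2.
  m_3 = 7*2 - 8 = 6, d_3 = (106 - 6^2)/7 = 70/7 = 10, a_3 = floor((10 + 6)/10) = 1.
  m_4 = 10*1 - 6 = 4, d_4 = (106 - 4^2)/10 = 90/10 = 9, a_4 = floor((10 + 4)/9) = 1.
  m_5 = 9*1 - 4 = 5, d_5 = (106 - 5^2)/9 = 81/9 = 9, a_5 = floor((10 + 5)/9) = 1.
  m_6 = 9*1 - 5 = 4, d_6 = (106 - 4^2)/9 = 90/9 = 10, a_6 = floor((10 + 4)/10) = 1.
  m_7 = 10*1 - 4 = 6, d_7 = (106 - 6^2)/10 = 70/10 = 7, a_7 = floor((10 + 6)/7) = 2.
  m_8 = 7*2 - 6 = 8, d_8 = (106 - 8^2)/7 = 42/7 = 6, a_8 = floor((10 + 8)/6) = 3.
  m_9 = 6*3 - 8 = 10, d_9 = (106 - 10^2)/6 = 6/6 = 1, a_9 = floor((10 + 10)/1) = 20.
  m_10 = 1*20 - 10 = 10, d_10 = (106 - 10^2)/1 = 6/1 = 6: (m_10, d_10) = (m_1, d_1) = (10, 6), so from here the quotients repeat a_1, ..., a_9; the period length is 9.
Hence the expansion of sqrt(106) is a_0 = 10 followed by the repeating block 3, 2, 1, 1, 1, 1, 2, 3, 20 (period 9).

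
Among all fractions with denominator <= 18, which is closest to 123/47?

34/13

Expand x = 123/47 as a continued fraction with the Euclidean algorithm:
  123 = 2*47 + 29, so a_0 = 2.
  47 = 1*29 + 18, so a_1 = 1.
  29 = 1*18 + 11, so a_2 = 1.
  18 = 1*11 + 7, so a_3 = 1.
  11 = 1*7 + 4, so a_4 = 1.
  7 = 1*4 + 3, so a_5 = 1.
  4 = 1*3 + 1, so a_6 = 1.
  3 = 3*1 + 0, so a_7 = 3.
so x = [2; 1, 1, 1, 1, 1, 1, 3].
Convergents (p_i = a_i*p_{i-1} + p_{i-2}, q_i = a_i*q_{i-1} + q_{i-2} with p_{-2}=0, p_{-1}=1, q_{-2}=1, q_{-1}=0), until the denominator exceeds 18:
  i=0: a_0=2, p_0 = 2*1 + 0 = 2, q_0 = 2*0 + 1 = 1.
  i=1: a_1=1, p_1 = 1*2 + 1 = 3, q_1 = 1*1 + 0 = 1.
  i=2: a_2=1, p_2 = 1*3 + 2 = 5, q_2 = 1*1 + 1 = 2.
  i=3: a_3=1, p_3 = 1*5 + 3 = 8, q_3 = 1*2 + 1 = 3.
  i=4: a_4=1, p_4 = 1*8 + 5 = 13, q_4 = 1*3 + 2 = 5.
  i=5: a_5=1, p_5 = 1*13 + 8 = 21, q_5 = 1*5 + 3 = 8.
  i=6: a_6=1, p_6 = 1*21 + 13 = 34, q_6 = 1*8 + 5 = 13.
  i=7: a_7=3, p_7 = 3*34 + 21 = 123, q_7 = 3*13 + 8 = 47.
q_7 = 47 > 18, so the last convergent with denominator <= 18 is p_6/q_6 = 34/13.
The closest fraction with denominator <= 18 is either p_6/q_6 or the intermediate fraction (k*p_6 + p_5)/(k*q_6 + q_5) with the largest k >= 1 whose denominator stays <= 18; these approach x as k grows, and every other convergent or intermediate fraction in range is farther away.
Largest k: floor((18 - q_5)/q_6) = floor((18 - 8)/13) = 0.
Since k = 0, no intermediate fraction beyond p_6/q_6 has denominator <= 18, so the convergent 34/13 is the closest (its error is |123*13 - 34*47|/(47*13) = 1/611).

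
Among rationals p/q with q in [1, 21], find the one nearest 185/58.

67/21

Expand x = 185/58 as a continued fraction with the Euclidean algorithm:
  185 = 3*58 + 11, so a_0 = 3.
  58 = 5*11 + 3, so a_1 = 5.
  11 = 3*3 + 2, so a_2 = 3.
  3 = 1*2 + 1, so a_3 = 1.
  2 = 2*1 + 0, so a_4 = 2.
so x = [3; 5, 3, 1, 2].
Convergents (p_i = a_i*p_{i-1} + p_{i-2}, q_i = a_i*q_{i-1} + q_{i-2} with p_{-2}=0, p_{-1}=1, q_{-2}=1, q_{-1}=0), until the denominator exceeds 21:
  i=0: a_0=3, p_0 = 3*1 + 0 = 3, q_0 = 3*0 + 1 = 1.
  i=1: a_1=5, p_1 = 5*3 + 1 = 16, q_1 = 5*1 + 0 = 5.
  i=2: a_2=3, p_2 = 3*16 + 3 = 51, q_2 = 3*5 + 1 = 16.
  i=3: a_3=1, p_3 = 1*51 + 16 = 67, q_3 = 1*16 + 5 = 21.
  i=4: a_4=2, p_4 = 2*67 + 51 = 185, q_4 = 2*21 + 16 = 58.
q_4 = 58 > 21, so the last convergent with denominator <= 21 is p_3/q_3 = 67/21.
The closest fraction with denominator <= 21 is either p_3/q_3 or the intermediate fraction (k*p_3 + p_2)/(k*q_3 + q_2) with the largest k >= 1 whose denominator stays <= 21; these approach x as k grows, and every other convergent or intermediate fraction in range is farther away.
Largest k: floor((21 - q_2)/q_3) = floor((21 - 16)/21) = 0.
Since k = 0, no intermediate fraction beyond p_3/q_3 has denominator <= 21, so the convergent 67/21 is the closest (its error is |185*21 - 67*58|/(58*21) = 1/1218).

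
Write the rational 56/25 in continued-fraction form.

Run the Euclidean algorithm on 56 and 25; the successive quotients are the partial quotients a_0, a_1, ... (each step inverts the fractional part left over by the previous one):
  56 = 2*25 + 6, so a_0 = 2.
  25 = 4*6 + 1, so a_1 = 4.
  6 = 6*1 + 0, so a_2 = 6.
The remainder reaches 0 after 3 divisions, so the expansion has 3 partial quotients, read off in order.

[2; 4, 6]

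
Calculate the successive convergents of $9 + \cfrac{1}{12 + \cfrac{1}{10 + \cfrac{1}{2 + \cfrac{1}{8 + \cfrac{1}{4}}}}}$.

9/1, 109/12, 1099/121, 2307/254, 19555/2153, 80527/8866

Using the convergent recurrence p_i = a_i*p_{i-1} + p_{i-2}, q_i = a_i*q_{i-1} + q_{i-2} with p_{-2}=0, p_{-1}=1, q_{-2}=1, q_{-1}=0:
  i=0: a_0=9, p_0 = 9*1 + 0 = 9, q_0 = 9*0 + 1 = 1.
  i=1: a_1=12, p_1 = 12*9 + 1 = 109, q_1 = 12*1 + 0 = 12.
  i=2: a_2=10, p_2 = 10*109 + 9 = 1099, q_2 = 10*12 + 1 = 121.
  i=3: a_3=2, p_3 = 2*1099 + 109 = 2307, q_3 = 2*121 + 12 = 254.
  i=4: a_4=8, p_4 = 8*2307 + 1099 = 19555, q_4 = 8*254 + 121 = 2153.
  i=5: a_5=4, p_5 = 4*19555 + 2307 = 80527, q_5 = 4*2153 + 254 = 8866.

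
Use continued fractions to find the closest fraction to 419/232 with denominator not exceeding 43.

56/31

Expand x = 419/232 as a continued fraction with the Euclidean algorithm:
  419 = 1*232 + 187, so a_0 = 1.
  232 = 1*187 + 45, so a_1 = 1.
  187 = 4*45 + 7, so a_2 = 4.
  45 = 6*7 + 3, so a_3 = 6.
  7 = 2*3 + 1, so a_4 = 2.
  3 = 3*1 + 0, so a_5 = 3.
so x = [1; 1, 4, 6, 2, 3].
Convergents (p_i = a_i*p_{i-1} + p_{i-2}, q_i = a_i*q_{i-1} + q_{i-2} with p_{-2}=0, p_{-1}=1, q_{-2}=1, q_{-1}=0), until the denominator exceeds 43:
  i=0: a_0=1, p_0 = 1*1 + 0 = 1, q_0 = 1*0 + 1 = 1.
  i=1: a_1=1, p_1 = 1*1 + 1 = 2, q_1 = 1*1 + 0 = 1.
  i=2: a_2=4, p_2 = 4*2 + 1 = 9, q_2 = 4*1 + 1 = 5.
  i=3: a_3=6, p_3 = 6*9 + 2 = 56, q_3 = 6*5 + 1 = 31.
  i=4: a_4=2, p_4 = 2*56 + 9 = 121, q_4 = 2*31 + 5 = 67.
q_4 = 67 > 43, so the last convergent with denominator <= 43 is p_3/q_3 = 56/31.
The closest fraction with denominator <= 43 is either p_3/q_3 or the intermediate fraction (k*p_3 + p_2)/(k*q_3 + q_2) with the largest k >= 1 whose denominator stays <= 43; these approach x as k grows, and every other convergent or intermediate fraction in range is farther away.
Largest k: floor((43 - q_2)/q_3) = floor((43 - 5)/31) = 1.
That gives (1*56 + 9)/(1*31 + 5) = 65/36.
Compare the errors: |x - 56/31| = |419*31 - 56*232|/(232*31) = 3/7192, and |x - 65/36| = |419*36 - 65*232|/(232*36) = 4/8352.
Cross-multiplying, 3*8352 = 25056 < 28768 = 4*7192, so 3/7192 is smaller: the convergent 56/31 is closer to x than 65/36.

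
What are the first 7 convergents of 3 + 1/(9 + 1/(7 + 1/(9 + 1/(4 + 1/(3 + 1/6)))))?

3/1, 28/9, 199/64, 1819/585, 7475/2404, 24244/7797, 152939/49186

Using the convergent recurrence p_i = a_i*p_{i-1} + p_{i-2}, q_i = a_i*q_{i-1} + q_{i-2} with p_{-2}=0, p_{-1}=1, q_{-2}=1, q_{-1}=0:
  i=0: a_0=3, p_0 = 3*1 + 0 = 3, q_0 = 3*0 + 1 = 1.
  i=1: a_1=9, p_1 = 9*3 + 1 = 28, q_1 = 9*1 + 0 = 9.
  i=2: a_2=7, p_2 = 7*28 + 3 = 199, q_2 = 7*9 + 1 = 64.
  i=3: a_3=9, p_3 = 9*199 + 28 = 1819, q_3 = 9*64 + 9 = 585.
  i=4: a_4=4, p_4 = 4*1819 + 199 = 7475, q_4 = 4*585 + 64 = 2404.
  i=5: a_5=3, p_5 = 3*7475 + 1819 = 24244, q_5 = 3*2404 + 585 = 7797.
  i=6: a_6=6, p_6 = 6*24244 + 7475 = 152939, q_6 = 6*7797 + 2404 = 49186.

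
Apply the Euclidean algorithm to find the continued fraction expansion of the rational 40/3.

[13; 3]

Run the Euclidean algorithm on 40 and 3; the successive quotients are the partial quotients a_0, a_1, ... (each step inverts the fractional part left over by the previous one):
  40 = 13*3 + 1, so a_0 = 13.
  3 = 3*1 + 0, so a_1 = 3.
The remainder reaches 0 after 2 divisions, so the expansion has 2 partial quotients, read off in order.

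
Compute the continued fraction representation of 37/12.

Run the Euclidean algorithm on 37 and 12; the successive quotients are the partial quotients a_0, a_1, ... (each step inverts the fractional part left over by the previous one):
  37 = 3*12 + 1, so a_0 = 3.
  12 = 12*1 + 0, so a_1 = 12.
The remainder reaches 0 after 2 divisions, so the expansion has 2 partial quotients, read off in order.

[3; 12]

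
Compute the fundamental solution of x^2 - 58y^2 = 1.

(x, y) = (19603, 2574)

First expand sqrt(58) as a continued fraction. With x_i = (sqrt(58) + m_i)/d_i and (m_0, d_0) = (0, 1): a_0 = floor(sqrt(58)) = 7, since 7^2 = 49 <= 58 < 64 = 8^2.
Iterate m_{i+1} = d_i*a_i - m_i, d_{i+1} = (58 - m_{i+1}^2)/d_i, a_{i+1} = floor((a_0 + m_{i+1})/d_{i+1}):
  m_1 = 1*7 - 0 = 7, d_1 = (58 - 7^2)/1 = 9/1 = 9, a_1 = floor((7 + 7)/9) = 1.
  m_2 = 9*1 - 7 = 2, d_2 = (58 - 2^2)/9 = 54/9 = 6, a_2 = floor((7 + 2)/6) = 1.
  m_3 = 6*1 - 2 = 4, d_3 = (58 - 4^2)/6 = 42/6 = 7, a_3 = floor((7 + 4)/7) = 1.
  m_4 = 7*1 - 4 = 3, d_4 = (58 - 3^2)/7 = 49/7 = 7, a_4 = floor((7 + 3)/7) = 1.
  m_5 = 7*1 - 3 = 4, d_5 = (58 - 4^2)/7 = 42/7 = 6, a_5 = floor((7 + 4)/6) = 1.
  m_6 = 6*1 - 4 = 2, d_6 = (58 - 2^2)/6 = 54/6 = 9, a_6 = floor((7 + 2)/9) = 1.
  m_7 = 9*1 - 2 = 7, d_7 = (58 - 7^2)/9 = 9/9 = 1, a_7 = floor((7 + 7)/1) = 14.
  m_8 = 1*14 - 7 = 7, d_8 = (58 - 7^2)/1 = 9/1 = 9: (m_8, d_8) = (m_1, d_1) = (7, 9), so from here the quotients repeat a_1, ..., a_7; the period length is 7.
So sqrt(58) = [7; (1, 1, 1, 1, 1, 1, 14)] with period length k = 7.
k is odd, so (p_{k-1}, q_{k-1}) only solves x^2 - 58y^2 = -1 and the fundamental solution of x^2 - 58y^2 = 1 is (p_{2k-1}, q_{2k-1}) = (p_13, q_13); compute convergents through index 13, running through the period twice.
Convergents (p_i = a_i*p_{i-1} + p_{i-2}, q_i = a_i*q_{i-1} + q_{i-2} with p_{-2}=0, p_{-1}=1, q_{-2}=1, q_{-1}=0):
  i=0: a_0=7, p_0 = 7*1 + 0 = 7, q_0 = 7*0 + 1 = 1.
  i=1: a_1=1, p_1 = 1*7 + 1 = 8, q_1 = 1*1 + 0 = 1.
  i=2: a_2=1, p_2 = 1*8 + 7 = 15, q_2 = 1*1 + 1 = 2.
  i=3: a_3=1, p_3 = 1*15 + 8 = 23, q_3 = 1*2 + 1 = 3.
  i=4: a_4=1, p_4 = 1*23 + 15 = 38, q_4 = 1*3 + 2 = 5.
  i=5: a_5=1, p_5 = 1*38 + 23 = 61, q_5 = 1*5 + 3 = 8.
  i=6: a_6=1, p_6 = 1*61 + 38 = 99, q_6 = 1*8 + 5 = 13.
  i=7: a_7=14, p_7 = 14*99 + 61 = 1447, q_7 = 14*13 + 8 = 190.
  i=8: a_8=1, p_8 = 1*1447 + 99 = 1546, q_8 = 1*190 + 13 = 203.
  i=9: a_9=1, p_9 = 1*1546 + 1447 = 2993, q_9 = 1*203 + 190 = 393.
  i=10: a_10=1, p_10 = 1*2993 + 1546 = 4539, q_10 = 1*393 + 203 = 596.
  i=11: a_11=1, p_11 = 1*4539 + 2993 = 7532, q_11 = 1*596 + 393 = 989.
  i=12: a_12=1, p_12 = 1*7532 + 4539 = 12071, q_12 = 1*989 + 596 = 1585.
  i=13: a_13=1, p_13 = 1*12071 + 7532 = 19603, q_13 = 1*1585 + 989 = 2574.
Indeed p_6^2 - 58*q_6^2 = 9801 - 9802 = -1, not +1.
Check: 19603^2 - 58*2574^2 = 384277609 - 384277608 = 1, so (x, y) = (19603, 2574) solves the equation, and by the theorem it is the least positive solution.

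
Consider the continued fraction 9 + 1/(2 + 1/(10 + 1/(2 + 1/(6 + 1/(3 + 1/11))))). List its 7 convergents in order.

9/1, 19/2, 199/21, 417/44, 2701/285, 8520/899, 96421/10174

Using the convergent recurrence p_i = a_i*p_{i-1} + p_{i-2}, q_i = a_i*q_{i-1} + q_{i-2} with p_{-2}=0, p_{-1}=1, q_{-2}=1, q_{-1}=0:
  i=0: a_0=9, p_0 = 9*1 + 0 = 9, q_0 = 9*0 + 1 = 1.
  i=1: a_1=2, p_1 = 2*9 + 1 = 19, q_1 = 2*1 + 0 = 2.
  i=2: a_2=10, p_2 = 10*19 + 9 = 199, q_2 = 10*2 + 1 = 21.
  i=3: a_3=2, p_3 = 2*199 + 19 = 417, q_3 = 2*21 + 2 = 44.
  i=4: a_4=6, p_4 = 6*417 + 199 = 2701, q_4 = 6*44 + 21 = 285.
  i=5: a_5=3, p_5 = 3*2701 + 417 = 8520, q_5 = 3*285 + 44 = 899.
  i=6: a_6=11, p_6 = 11*8520 + 2701 = 96421, q_6 = 11*899 + 285 = 10174.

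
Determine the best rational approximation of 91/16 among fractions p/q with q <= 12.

Expand x = 91/16 as a continued fraction with the Euclidean algorithm:
  91 = 5*16 + 11, so a_0 = 5.
  16 = 1*11 + 5, so a_1 = 1.
  11 = 2*5 + 1, so a_2 = 2.
  5 = 5*1 + 0, so a_3 = 5.
so x = [5; 1, 2, 5].
Convergents (p_i = a_i*p_{i-1} + p_{i-2}, q_i = a_i*q_{i-1} + q_{i-2} with p_{-2}=0, p_{-1}=1, q_{-2}=1, q_{-1}=0), until the denominator exceeds 12:
  i=0: a_0=5, p_0 = 5*1 + 0 = 5, q_0 = 5*0 + 1 = 1.
  i=1: a_1=1, p_1 = 1*5 + 1 = 6, q_1 = 1*1 + 0 = 1.
  i=2: a_2=2, p_2 = 2*6 + 5 = 17, q_2 = 2*1 + 1 = 3.
  i=3: a_3=5, p_3 = 5*17 + 6 = 91, q_3 = 5*3 + 1 = 16.
q_3 = 16 > 12, so the last convergent with denominator <= 12 is p_2/q_2 = 17/3.
The closest fraction with denominator <= 12 is either p_2/q_2 or the intermediate fraction (k*p_2 + p_1)/(k*q_2 + q_1) with the largest k >= 1 whose denominator stays <= 12; these approach x as k grows, and every other convergent or intermediate fraction in range is farther away.
Largest k: floor((12 - q_1)/q_2) = floor((12 - 1)/3) = 3.
That gives (3*17 + 6)/(3*3 + 1) = 57/10.
Compare the errors: |x - 17/3| = |91*3 - 17*16|/(16*3) = 1/48, and |x - 57/10| = |91*10 - 57*16|/(16*10) = 2/160.
Cross-multiplying, 2*48 = 96 < 160 = 1*160, so 2/160 is smaller: the intermediate fraction 57/10 is closer to x than 17/3.

57/10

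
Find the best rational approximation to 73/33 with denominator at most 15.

Expand x = 73/33 as a continued fraction with the Euclidean algorithm:
  73 = 2*33 + 7, so a_0 = 2.
  33 = 4*7 + 5, so a_1 = 4.
  7 = 1*5 + 2, so a_2 = 1.
  5 = 2*2 + 1, so a_3 = 2.
  2 = 2*1 + 0, so a_4 = 2.
so x = [2; 4, 1, 2, 2].
Convergents (p_i = a_i*p_{i-1} + p_{i-2}, q_i = a_i*q_{i-1} + q_{i-2} with p_{-2}=0, p_{-1}=1, q_{-2}=1, q_{-1}=0), until the denominator exceeds 15:
  i=0: a_0=2, p_0 = 2*1 + 0 = 2, q_0 = 2*0 + 1 = 1.
  i=1: a_1=4, p_1 = 4*2 + 1 = 9, q_1 = 4*1 + 0 = 4.
  i=2: a_2=1, p_2 = 1*9 + 2 = 11, q_2 = 1*4 + 1 = 5.
  i=3: a_3=2, p_3 = 2*11 + 9 = 31, q_3 = 2*5 + 4 = 14.
  i=4: a_4=2, p_4 = 2*31 + 11 = 73, q_4 = 2*14 + 5 = 33.
q_4 = 33 > 15, so the last convergent with denominator <= 15 is p_3/q_3 = 31/14.
The closest fraction with denominator <= 15 is either p_3/q_3 or the intermediate fraction (k*p_3 + p_2)/(k*q_3 + q_2) with the largest k >= 1 whose denominator stays <= 15; these approach x as k grows, and every other convergent or intermediate fraction in range is farther away.
Largest k: floor((15 - q_2)/q_3) = floor((15 - 5)/14) = 0.
Since k = 0, no intermediate fraction beyond p_3/q_3 has denominator <= 15, so the convergent 31/14 is the closest (its error is |73*14 - 31*33|/(33*14) = 1/462).

31/14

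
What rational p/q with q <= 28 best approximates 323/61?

90/17

Expand x = 323/61 as a continued fraction with the Euclidean algorithm:
  323 = 5*61 + 18, so a_0 = 5.
  61 = 3*18 + 7, so a_1 = 3.
  18 = 2*7 + 4, so a_2 = 2.
  7 = 1*4 + 3, so a_3 = 1.
  4 = 1*3 + 1, so a_4 = 1.
  3 = 3*1 + 0, so a_5 = 3.
so x = [5; 3, 2, 1, 1, 3].
Convergents (p_i = a_i*p_{i-1} + p_{i-2}, q_i = a_i*q_{i-1} + q_{i-2} with p_{-2}=0, p_{-1}=1, q_{-2}=1, q_{-1}=0), until the denominator exceeds 28:
  i=0: a_0=5, p_0 = 5*1 + 0 = 5, q_0 = 5*0 + 1 = 1.
  i=1: a_1=3, p_1 = 3*5 + 1 = 16, q_1 = 3*1 + 0 = 3.
  i=2: a_2=2, p_2 = 2*16 + 5 = 37, q_2 = 2*3 + 1 = 7.
  i=3: a_3=1, p_3 = 1*37 + 16 = 53, q_3 = 1*7 + 3 = 10.
  i=4: a_4=1, p_4 = 1*53 + 37 = 90, q_4 = 1*10 + 7 = 17.
  i=5: a_5=3, p_5 = 3*90 + 53 = 323, q_5 = 3*17 + 10 = 61.
q_5 = 61 > 28, so the last convergent with denominator <= 28 is p_4/q_4 = 90/17.
The closest fraction with denominator <= 28 is either p_4/q_4 or the intermediate fraction (k*p_4 + p_3)/(k*q_4 + q_3) with the largest k >= 1 whose denominator stays <= 28; these approach x as k grows, and every other convergent or intermediate fraction in range is farther away.
Largest k: floor((28 - q_3)/q_4) = floor((28 - 10)/17) = 1.
That gives (1*90 + 53)/(1*17 + 10) = 143/27.
Compare the errors: |x - 90/17| = |323*17 - 90*61|/(61*17) = 1/1037, and |x - 143/27| = |323*27 - 143*61|/(61*27) = 2/1647.
Cross-multiplying, 1*1647 = 1647 < 2074 = 2*1037, so 1/1037 is smaller: the convergent 90/17 is closer to x than 143/27.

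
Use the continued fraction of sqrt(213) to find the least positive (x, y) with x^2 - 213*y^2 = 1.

(x, y) = (194399, 13320)

First expand sqrt(213) as a continued fraction. With x_i = (sqrt(213) + m_i)/d_i and (m_0, d_0) = (0, 1): a_0 = floor(sqrt(213)) = 14, since 14^2 = 196 <= 213 < 225 = 15^2.
Iterate m_{i+1} = d_i*a_i - m_i, d_{i+1} = (213 - m_{i+1}^2)/d_i, a_{i+1} = floor((a_0 + m_{i+1})/d_{i+1}):
  m_1 = 1*14 - 0 = 14, d_1 = (213 - 14^2)/1 = 17/1 = 17, a_1 = floor((14 + 14)/17) = 1.
  m_2 = 17*1 - 14 = 3, d_2 = (213 - 3^2)/17 = 204/17 = 12, a_2 = floor((14 + 3)/12) = 1.
  m_3 = 12*1 - 3 = 9, d_3 = (213 - 9^2)/12 = 132/12 = 11, a_3 = floor((14 + 9)/11) = 2.
  m_4 = 11*2 - 9 = 13, d_4 = (213 - 13^2)/11 = 44/11 = 4, a_4 = floor((14 + 13)/4) = 6.
  m_5 = 4*6 - 13 = 11, d_5 = (213 - 11^2)/4 = 92/4 = 23, a_5 = floor((14 + 11)/23) = 1.
  m_6 = 23*1 - 11 = 12, d_6 = (213 - 12^2)/23 = 69/23 = 3, a_6 = floor((14 + 12)/3) = 8.
  m_7 = 3*8 - 12 = 12, d_7 = (213 - 12^2)/3 = 69/3 = 23, a_7 = floor((14 + 12)/23) = 1.
  m_8 = 23*1 - 12 = 11, d_8 = (213 - 11^2)/23 = 92/23 = 4, a_8 = floor((14 + 11)/4) = 6.
  m_9 = 4*6 - 11 = 13, d_9 = (213 - 13^2)/4 = 44/4 = 11, a_9 = floor((14 + 13)/11) = 2.
  m_10 = 11*2 - 13 = 9, d_10 = (213 - 9^2)/11 = 132/11 = 12, a_10 = floor((14 + 9)/12) = 1.
  m_11 = 12*1 - 9 = 3, d_11 = (213 - 3^2)/12 = 204/12 = 17, a_11 = floor((14 + 3)/17) = 1.
  m_12 = 17*1 - 3 = 14, d_12 = (213 - 14^2)/17 = 17/17 = 1, a_12 = floor((14 + 14)/1) = 28.
  m_13 = 1*28 - 14 = 14, d_13 = (213 - 14^2)/1 = 17/1 = 17: (m_13, d_13) = (m_1, d_1) = (14, 17), so from here the quotients repeat a_1, ..., a_12; the period length is 12.
So sqrt(213) = [14; (1, 1, 2, 6, 1, 8, 1, 6, 2, 1, 1, 28)] with period length k = 12.
k is even, so the fundamental solution of x^2 - 213y^2 = 1 is (p_{k-1}, q_{k-1}) = (p_11, q_11); compute convergents through index 11.
Convergents (p_i = a_i*p_{i-1} + p_{i-2}, q_i = a_i*q_{i-1} + q_{i-2} with p_{-2}=0, p_{-1}=1, q_{-2}=1, q_{-1}=0):
  i=0: a_0=14, p_0 = 14*1 + 0 = 14, q_0 = 14*0 + 1 = 1.
  i=1: a_1=1, p_1 = 1*14 + 1 = 15, q_1 = 1*1 + 0 = 1.
  i=2: a_2=1, p_2 = 1*15 + 14 = 29, q_2 = 1*1 + 1 = 2.
  i=3: a_3=2, p_3 = 2*29 + 15 = 73, q_3 = 2*2 + 1 = 5.
  i=4: a_4=6, p_4 = 6*73 + 29 = 467, q_4 = 6*5 + 2 = 32.
  i=5: a_5=1, p_5 = 1*467 + 73 = 540, q_5 = 1*32 + 5 = 37.
  i=6: a_6=8, p_6 = 8*540 + 467 = 4787, q_6 = 8*37 + 32 = 328.
  i=7: a_7=1, p_7 = 1*4787 + 540 = 5327, q_7 = 1*328 + 37 = 365.
  i=8: a_8=6, p_8 = 6*5327 + 4787 = 36749, q_8 = 6*365 + 328 = 2518.
  i=9: a_9=2, p_9 = 2*36749 + 5327 = 78825, q_9 = 2*2518 + 365 = 5401.
  i=10: a_10=1, p_10 = 1*78825 + 36749 = 115574, q_10 = 1*5401 + 2518 = 7919.
  i=11: a_11=1, p_11 = 1*115574 + 78825 = 194399, q_11 = 1*7919 + 5401 = 13320.
Check: 194399^2 - 213*13320^2 = 37790971201 - 37790971200 = 1, so (x, y) = (194399, 13320) solves the equation, and by the theorem it is the least positive solution.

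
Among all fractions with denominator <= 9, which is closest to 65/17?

23/6

Expand x = 65/17 as a continued fraction with the Euclidean algorithm:
  65 = 3*17 + 14, so a_0 = 3.
  17 = 1*14 + 3, so a_1 = 1.
  14 = 4*3 + 2, so a_2 = 4.
  3 = 1*2 + 1, so a_3 = 1.
  2 = 2*1 + 0, so a_4 = 2.
so x = [3; 1, 4, 1, 2].
Convergents (p_i = a_i*p_{i-1} + p_{i-2}, q_i = a_i*q_{i-1} + q_{i-2} with p_{-2}=0, p_{-1}=1, q_{-2}=1, q_{-1}=0), until the denominator exceeds 9:
  i=0: a_0=3, p_0 = 3*1 + 0 = 3, q_0 = 3*0 + 1 = 1.
  i=1: a_1=1, p_1 = 1*3 + 1 = 4, q_1 = 1*1 + 0 = 1.
  i=2: a_2=4, p_2 = 4*4 + 3 = 19, q_2 = 4*1 + 1 = 5.
  i=3: a_3=1, p_3 = 1*19 + 4 = 23, q_3 = 1*5 + 1 = 6.
  i=4: a_4=2, p_4 = 2*23 + 19 = 65, q_4 = 2*6 + 5 = 17.
q_4 = 17 > 9, so the last convergent with denominator <= 9 is p_3/q_3 = 23/6.
The closest fraction with denominator <= 9 is either p_3/q_3 or the intermediate fraction (k*p_3 + p_2)/(k*q_3 + q_2) with the largest k >= 1 whose denominator stays <= 9; these approach x as k grows, and every other convergent or intermediate fraction in range is farther away.
Largest k: floor((9 - q_2)/q_3) = floor((9 - 5)/6) = 0.
Since k = 0, no intermediate fraction beyond p_3/q_3 has denominator <= 9, so the convergent 23/6 is the closest (its error is |65*6 - 23*17|/(17*6) = 1/102).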